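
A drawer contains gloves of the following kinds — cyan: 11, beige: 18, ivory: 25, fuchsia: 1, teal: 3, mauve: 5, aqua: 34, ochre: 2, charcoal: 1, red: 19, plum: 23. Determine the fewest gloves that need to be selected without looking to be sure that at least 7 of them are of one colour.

49

An adversary could hand out at most 6 gloves per colour (5 colours run out sooner): 6 + 6 + 6 + 1 + 3 + 5 + 6 + 2 + 1 + 6 + 6 = 48 gloves and still no colour has 7.
Pigeonhole: one more glove lands in a colour already at 6, so 49 draws are enough and 48 are not.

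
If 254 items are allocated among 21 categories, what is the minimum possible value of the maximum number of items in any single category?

The 21 categories are the holes and the 254 items are the pigeons.
If every category held at most 12 items, the total would be at most 21 × 12 = 252, which is less than 254.
So some category holds at least ⌈254/21⌉ = 13 items.

13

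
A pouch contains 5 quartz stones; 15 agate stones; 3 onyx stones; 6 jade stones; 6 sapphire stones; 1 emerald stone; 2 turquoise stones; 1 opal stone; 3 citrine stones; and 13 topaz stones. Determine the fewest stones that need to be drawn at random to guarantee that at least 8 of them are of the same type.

Put each drawn stone into a box by type. The largest draw with every box below 8 takes min(count, 7) from each type; types with fewer than 7 contribute all they have.
Σ min(cᵢ, 7) = 5 + 7 + 3 + 6 + 6 + 1 + 2 + 1 + 3 + 7 = 41.
Draw number 41 + 1 = 42 must push one box to 8.

42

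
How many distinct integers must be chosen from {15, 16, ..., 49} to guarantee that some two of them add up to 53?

24

Group the elements by complementary pair {x, 53−x}: {15,38}, {16,37}, {17,36}, …, giving 12 two-element pairs and 11 integers whose partner 53−x falls outside [15,49].
Treating each of those 23 groups as a pigeonhole, one can pick one integer per group — 23 integers — with no two summing to 53.
The 24th integer lands in an occupied pair, forcing a sum of 53.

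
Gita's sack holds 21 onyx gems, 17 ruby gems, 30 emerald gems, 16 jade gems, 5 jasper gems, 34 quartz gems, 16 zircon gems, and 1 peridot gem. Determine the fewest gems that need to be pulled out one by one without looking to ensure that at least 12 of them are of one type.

By the pigeonhole principle, the 8 types are the holes; the gems drawn are the pigeons.
To avoid 12 of any one type, the worst case takes at most 11 of each type, or every gem of a type that has fewer than 11.
That gives 11 + 11 + 11 + 11 + 5 + 11 + 11 + 1 = 72 gems with no type reaching 12.
The next gem forces some type to 12, so 72 + 1 = 73.

73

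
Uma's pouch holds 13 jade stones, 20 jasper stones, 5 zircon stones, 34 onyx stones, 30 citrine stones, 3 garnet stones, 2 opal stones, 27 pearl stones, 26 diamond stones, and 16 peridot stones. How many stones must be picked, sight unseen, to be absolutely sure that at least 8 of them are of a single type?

An adversary could hand out at most 7 stones per type (zircon, garnet, opal run out sooner): 7 + 7 + 5 + 7 + 7 + 3 + 2 + 7 + 7 + 7 = 59 stones and still no type has 8.
By pigeonhole, one more stone lands in a type already at 7, so 60 draws are enough and 59 are not.

60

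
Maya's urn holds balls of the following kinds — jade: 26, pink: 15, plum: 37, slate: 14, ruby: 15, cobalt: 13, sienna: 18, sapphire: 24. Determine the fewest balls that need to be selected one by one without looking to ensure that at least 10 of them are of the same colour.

73

An adversary could hand out at most 9 balls per colour: 9 + 9 + 9 + 9 + 9 + 9 + 9 + 9 = 72 balls and still no colour has 10.
One more ball lands in a colour already at 9, so 73 draws are enough and 72 are not.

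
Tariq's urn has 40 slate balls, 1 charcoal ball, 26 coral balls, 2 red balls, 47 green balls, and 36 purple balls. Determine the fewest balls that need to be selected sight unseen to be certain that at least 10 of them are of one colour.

40

Put each drawn ball into a box by colour. The largest draw with every box below 10 takes min(count, 9) from each colour; colours with fewer than 9 contribute all they have.
Σ min(cᵢ, 9) = 9 + 1 + 9 + 2 + 9 + 9 = 39.
Draw number 39 + 1 = 40 must push one box to 10.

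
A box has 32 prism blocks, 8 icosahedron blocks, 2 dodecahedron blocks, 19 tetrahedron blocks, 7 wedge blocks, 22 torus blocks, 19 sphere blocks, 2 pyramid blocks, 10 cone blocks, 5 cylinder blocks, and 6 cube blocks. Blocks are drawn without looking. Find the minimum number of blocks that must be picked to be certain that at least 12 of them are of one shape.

Pigeonhole: the 11 shapes are the holes; the blocks drawn are the pigeons.
To avoid 12 of any one shape, the worst case takes at most 11 of each shape, or every block of a shape that has fewer than 11.
That gives 11 + 8 + 2 + 11 + 7 + 11 + 11 + 2 + 10 + 5 + 6 = 84 blocks with no shape reaching 12.
The next block forces some shape to 12, so 84 + 1 = 85.

85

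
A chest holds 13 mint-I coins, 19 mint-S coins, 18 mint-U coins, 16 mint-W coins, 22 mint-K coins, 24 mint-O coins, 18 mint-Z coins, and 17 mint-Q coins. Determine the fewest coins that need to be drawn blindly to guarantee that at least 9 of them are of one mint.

65

An adversary could hand out at most 8 coins per mint: 8 + 8 + 8 + 8 + 8 + 8 + 8 + 8 = 64 coins and still no mint has 9.
One more coin lands in a mint already at 8, so 65 draws are enough and 64 are not.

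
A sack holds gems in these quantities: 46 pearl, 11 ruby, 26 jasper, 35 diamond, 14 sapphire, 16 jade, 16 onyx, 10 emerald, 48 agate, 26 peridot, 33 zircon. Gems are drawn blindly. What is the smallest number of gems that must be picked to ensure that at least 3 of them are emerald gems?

In the worst case for collecting emerald gems, every non-emerald gem comes out first.
There are 46 + 11 + 26 + 35 + 14 + 16 + 16 + 48 + 26 + 33 = 271 non-emerald gems altogether.
After those, each further gem must be emerald, so 271 + 3 = 274 draws guarantee 3 emerald gems.

274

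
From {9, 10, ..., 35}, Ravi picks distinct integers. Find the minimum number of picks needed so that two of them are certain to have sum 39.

Two chosen integers sum to 39 exactly when both halves of some pair {x, 39−x} with 9 ≤ x ≤ 39−x ≤ 30 are chosen — 11 such pairs.
The remaining 5 elements (those with no distinct partner in range) can never complete a 39-sum, so the worst case takes all of them and one from each pair: 5 + 11 = 16.
The 17th integer has to be the second member of some pair, so 16 + 1 = 17.

17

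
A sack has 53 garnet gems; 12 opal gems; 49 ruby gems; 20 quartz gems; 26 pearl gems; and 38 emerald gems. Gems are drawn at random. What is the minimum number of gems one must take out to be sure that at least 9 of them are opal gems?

195

In the worst case for collecting opal gems, every non-opal gem comes out first.
There are 53 + 49 + 20 + 26 + 38 = 186 non-opal gems altogether.
After those, each further gem must be opal, so 186 + 9 = 195 draws guarantee 9 opal gems.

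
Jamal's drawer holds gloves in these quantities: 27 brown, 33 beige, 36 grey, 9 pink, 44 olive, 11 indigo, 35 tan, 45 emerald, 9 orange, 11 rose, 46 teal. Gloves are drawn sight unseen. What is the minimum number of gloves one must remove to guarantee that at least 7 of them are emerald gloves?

268

In the worst case for collecting emerald gloves, every non-emerald glove comes out first.
There are 27 + 33 + 36 + 9 + 44 + 11 + 35 + 9 + 11 + 46 = 261 non-emerald gloves altogether.
After those, each further glove must be emerald, so 261 + 7 = 268 draws guarantee 7 emerald gloves.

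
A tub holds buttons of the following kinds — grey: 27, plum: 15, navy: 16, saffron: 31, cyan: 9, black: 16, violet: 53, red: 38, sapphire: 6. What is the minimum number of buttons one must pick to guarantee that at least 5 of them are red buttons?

178

In the worst case for collecting red buttons, every non-red button comes out first.
There are 27 + 15 + 16 + 31 + 9 + 16 + 53 + 6 = 173 non-red buttons altogether.
After those, each further button must be red, so 173 + 5 = 178 draws guarantee 5 red buttons.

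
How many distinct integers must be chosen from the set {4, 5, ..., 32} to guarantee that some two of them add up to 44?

Two chosen integers sum to 44 exactly when both halves of some pair {x, 44−x} with 12 ≤ x ≤ 44−x ≤ 32 are chosen — 10 such pairs.
The remaining 9 elements (those with no distinct partner in range) can never complete a 44-sum, so the worst case takes all of them and one from each pair: 9 + 10 = 19.
Pigeonhole: the 20th integer has to be the second member of some pair, so 19 + 1 = 20.

20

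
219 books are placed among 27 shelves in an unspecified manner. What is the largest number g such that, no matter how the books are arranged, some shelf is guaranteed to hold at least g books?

By the pigeonhole principle, the 27 shelves are the holes and the 219 books are the pigeons.
If every shelf held at most 8 books, the total would be at most 27 × 8 = 216, which is less than 219.
So some shelf holds at least ⌈219/27⌉ = 9 books.

9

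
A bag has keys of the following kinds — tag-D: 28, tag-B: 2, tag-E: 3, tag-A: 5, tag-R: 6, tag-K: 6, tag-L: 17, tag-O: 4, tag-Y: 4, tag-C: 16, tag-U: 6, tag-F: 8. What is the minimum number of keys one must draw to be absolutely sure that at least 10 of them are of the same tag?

72

By the pigeonhole principle, put each drawn key into a box by tag. The largest draw with every box below 10 takes min(count, 9) from each tag; tags with fewer than 9 contribute all they have.
Σ min(cᵢ, 9) = 9 + 2 + 3 + 5 + 6 + 6 + 9 + 4 + 4 + 9 + 6 + 8 = 71.
Draw number 71 + 1 = 72 must push one box to 10.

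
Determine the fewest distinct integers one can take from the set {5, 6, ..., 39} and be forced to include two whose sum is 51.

22

Group the elements by complementary pair {x, 51−x}: {12,39}, {13,38}, {14,37}, …, giving 14 two-element pairs and 7 integers whose partner 51−x falls outside [5,39].
Treating each of those 21 groups as a pigeonhole, one can pick one integer per group — 21 integers — with no two summing to 51.
The 22nd integer lands in an occupied pair, forcing a sum of 51.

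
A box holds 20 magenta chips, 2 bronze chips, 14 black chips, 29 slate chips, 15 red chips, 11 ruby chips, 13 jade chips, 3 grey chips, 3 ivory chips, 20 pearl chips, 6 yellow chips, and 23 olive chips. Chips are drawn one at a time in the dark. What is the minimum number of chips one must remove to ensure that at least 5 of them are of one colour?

Pigeonhole: the 12 colours are the holes; the chips drawn are the pigeons.
To avoid 5 of any one colour, the worst case takes at most 4 of each colour, or every chip of a colour that has fewer than 4.
That gives 4 + 2 + 4 + 4 + 4 + 4 + 4 + 3 + 3 + 4 + 4 + 4 = 44 chips with no colour reaching 5.
The next chip forces some colour to 5, so 44 + 1 = 45.

45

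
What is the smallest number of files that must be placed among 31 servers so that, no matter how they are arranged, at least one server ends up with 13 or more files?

373

With 372 files one could put exactly 12 in each of the 31 servers, and no server would reach 13.
One more file must land in a server that already has 12, giving it 13.
So 31 × 12 + 1 = 373 files are required.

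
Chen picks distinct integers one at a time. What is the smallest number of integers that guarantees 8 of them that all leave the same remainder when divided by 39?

274

The 39 residue classes mod 39 are the pigeonholes.
With 273 integers one could put 7 in each residue class and have no class reach 8.
The 274th integer pushes some class to 8, so 39·7 + 1 = 274.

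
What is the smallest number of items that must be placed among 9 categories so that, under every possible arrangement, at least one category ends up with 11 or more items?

With 90 items one could put exactly 10 in each of the 9 categories, and no category would reach 11.
Pigeonhole: one more item must land in a category that already has 10, giving it 11.
So 9 × 10 + 1 = 91 items are required.

91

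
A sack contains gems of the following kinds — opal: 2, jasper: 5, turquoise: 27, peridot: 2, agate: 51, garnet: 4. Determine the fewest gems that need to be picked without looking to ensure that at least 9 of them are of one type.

An adversary could hand out at most 8 gems per type (4 types run out sooner): 2 + 5 + 8 + 2 + 8 + 4 = 29 gems and still no type has 9.
Pigeonhole: one more gem lands in a type already at 8, so 30 draws are enough and 29 are not.

30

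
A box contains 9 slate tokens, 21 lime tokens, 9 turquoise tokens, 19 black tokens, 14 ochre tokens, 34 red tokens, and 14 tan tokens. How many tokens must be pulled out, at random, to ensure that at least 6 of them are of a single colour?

By the pigeonhole principle, the 7 colours are the holes; the tokens drawn are the pigeons.
To avoid 6 of any one colour, the worst case takes at most 5 of each colour.
That gives 5 + 5 + 5 + 5 + 5 + 5 + 5 = 35 tokens with no colour reaching 6.
The next token forces some colour to 6, so 35 + 1 = 36.

36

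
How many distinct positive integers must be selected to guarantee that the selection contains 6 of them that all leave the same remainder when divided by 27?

136

By the pigeonhole principle, the 27 residue classes mod 27 are the pigeonholes.
With 135 integers one could put 5 in each residue class and have no class reach 6.
The 136th integer pushes some class to 6, so 27·5 + 1 = 136.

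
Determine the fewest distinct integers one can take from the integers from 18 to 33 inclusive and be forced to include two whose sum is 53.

10

Group the elements by complementary pair {x, 53−x}: {20,33}, {21,32}, {22,31}, …, giving 7 two-element pairs and 2 integers whose partner 53−x falls outside [18,33].
Treating each of those 9 groups as a pigeonhole, one can pick one integer per group — 9 integers — with no two summing to 53.
The 10th integer lands in an occupied pair, forcing a sum of 53.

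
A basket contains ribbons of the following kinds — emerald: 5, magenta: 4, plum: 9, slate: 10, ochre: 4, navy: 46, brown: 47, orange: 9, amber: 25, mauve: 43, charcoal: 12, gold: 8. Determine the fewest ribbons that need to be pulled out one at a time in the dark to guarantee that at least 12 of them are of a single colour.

An adversary could hand out at most 11 ribbons per colour (7 colours run out sooner): 5 + 4 + 9 + 10 + 4 + 11 + 11 + 9 + 11 + 11 + 11 + 8 = 104 ribbons and still no colour has 12.
By pigeonhole, one more ribbon lands in a colour already at 11, so 105 draws are enough and 104 are not.

105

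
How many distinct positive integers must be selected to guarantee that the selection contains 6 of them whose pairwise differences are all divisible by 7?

Integers whose pairwise differences are multiples of 7 are exactly those sharing a remainder mod 7. By pigeonhole, the 7 residue classes mod 7 are the pigeonholes.
With 35 integers one could put 5 in each residue class and have no class reach 6.
The 36th integer pushes some class to 6, so 7·5 + 1 = 36.

36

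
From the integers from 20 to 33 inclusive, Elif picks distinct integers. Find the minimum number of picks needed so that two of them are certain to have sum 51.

9

Group the elements by complementary pair {x, 51−x}: {20,31}, {21,30}, {22,29}, …, giving 6 two-element pairs and 2 integers whose partner 51−x falls outside [20,33].
By pigeonhole, treating each of those 8 groups as a pigeonhole, one can pick one integer per group — 8 integers — with no two summing to 51.
The 9th integer lands in an occupied pair, forcing a sum of 51.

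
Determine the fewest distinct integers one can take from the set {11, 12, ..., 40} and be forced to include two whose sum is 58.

20

A set avoiding the sum 58 can contain at most one of each pair {x, 58−x}, plus the 8 elements whose complement lies outside the range or equal to its own complement.
The integers 11, …, 29 (19 of them) are such a set: any two sum to at least 11+12 = 23 and at most 28+29 = 57 < 58.
Any 20th integer completes one of the 11 pairs, so 20 choices force a sum of 58.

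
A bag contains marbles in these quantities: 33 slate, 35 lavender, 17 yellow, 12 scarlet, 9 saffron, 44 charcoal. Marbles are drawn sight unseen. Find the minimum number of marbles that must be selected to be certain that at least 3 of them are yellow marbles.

In the worst case for collecting yellow marbles, every non-yellow marble comes out first.
There are 33 + 35 + 12 + 9 + 44 = 133 non-yellow marbles altogether.
After those, each further marble must be yellow, so 133 + 3 = 136 draws guarantee 3 yellow marbles.

136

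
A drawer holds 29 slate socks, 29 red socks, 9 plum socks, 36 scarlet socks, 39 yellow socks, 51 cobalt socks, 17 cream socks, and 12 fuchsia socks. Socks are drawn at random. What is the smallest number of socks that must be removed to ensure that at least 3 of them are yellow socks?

In the worst case for collecting yellow socks, every non-yellow sock comes out first.
There are 29 + 29 + 9 + 36 + 51 + 17 + 12 = 183 non-yellow socks altogether.
After those, each further sock must be yellow, so 183 + 3 = 186 draws guarantee 3 yellow socks.

186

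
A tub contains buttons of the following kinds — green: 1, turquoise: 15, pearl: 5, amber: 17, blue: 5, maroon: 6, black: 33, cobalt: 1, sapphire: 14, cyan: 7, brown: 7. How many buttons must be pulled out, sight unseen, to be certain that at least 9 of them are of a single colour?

65

An adversary could hand out at most 8 buttons per colour (7 colours run out sooner): 1 + 8 + 5 + 8 + 5 + 6 + 8 + 1 + 8 + 7 + 7 = 64 buttons and still no colour has 9.
One more button lands in a colour already at 8, so 65 draws are enough and 64 are not.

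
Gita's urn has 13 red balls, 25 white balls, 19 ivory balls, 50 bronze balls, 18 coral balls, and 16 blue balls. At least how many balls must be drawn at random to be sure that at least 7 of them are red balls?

135

In the worst case for collecting red balls, every non-red ball comes out first.
There are 25 + 19 + 50 + 18 + 16 = 128 non-red balls altogether.
After those, each further ball must be red, so 128 + 7 = 135 draws guarantee 7 red balls.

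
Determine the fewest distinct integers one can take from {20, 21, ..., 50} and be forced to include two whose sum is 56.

Group the elements by complementary pair {x, 56−x}: {20,36}, {21,35}, {22,34}, …, giving 8 two-element pairs, the single value 28 (it cannot pair with itself since the integers are distinct), and 14 integers whose partner 56−x falls outside [20,50].
Treating each of those 23 groups as a pigeonhole, one can pick one integer per group — 23 integers — with no two summing to 56.
The 24th integer lands in an occupied pair, forcing a sum of 56.

24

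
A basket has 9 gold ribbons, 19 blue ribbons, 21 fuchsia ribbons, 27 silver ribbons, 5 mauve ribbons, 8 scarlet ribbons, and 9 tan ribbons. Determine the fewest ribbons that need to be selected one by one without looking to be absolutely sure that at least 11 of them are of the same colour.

Put each drawn ribbon into a box by colour. The largest draw with every box below 11 takes min(count, 10) from each colour; colours with fewer than 10 contribute all they have.
Σ min(cᵢ, 10) = 9 + 10 + 10 + 10 + 5 + 8 + 9 = 61.
Draw number 61 + 1 = 62 must push one box to 11.

62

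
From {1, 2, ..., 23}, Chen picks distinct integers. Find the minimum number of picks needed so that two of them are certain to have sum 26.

14

Group the elements by complementary pair {x, 26−x}: {3,23}, {4,22}, {5,21}, …, giving 10 two-element pairs, the single value 13 (it cannot pair with itself since the integers are distinct), and 2 integers whose partner 26−x falls outside [1,23].
By the pigeonhole principle, treating each of those 13 groups as a pigeonhole, one can pick one integer per group — 13 integers — with no two summing to 26.
The 14th integer lands in an occupied pair, forcing a sum of 26.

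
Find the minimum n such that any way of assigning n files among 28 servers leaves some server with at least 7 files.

With 168 files one could put exactly 6 in each of the 28 servers, and no server would reach 7.
One more file must land in a server that already has 6, giving it 7.
So 28 × 6 + 1 = 169 files are required.

169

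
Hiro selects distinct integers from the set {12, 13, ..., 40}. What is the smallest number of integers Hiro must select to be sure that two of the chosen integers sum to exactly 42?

21

Two chosen integers sum to 42 exactly when both halves of some pair {x, 42−x} with 12 ≤ x ≤ 42−x ≤ 30 are chosen — 9 such pairs.
The remaining 11 elements (those with no distinct partner in range) can never complete a 42-sum, so the worst case takes all of them and one from each pair: 11 + 9 = 20.
Pigeonhole: the 21st integer has to be the second member of some pair, so 20 + 1 = 21.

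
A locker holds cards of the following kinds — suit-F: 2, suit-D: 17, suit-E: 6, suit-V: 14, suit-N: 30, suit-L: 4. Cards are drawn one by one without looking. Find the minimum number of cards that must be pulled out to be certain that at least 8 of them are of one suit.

By pigeonhole, put each drawn card into a box by suit. The largest draw with every box below 8 takes min(count, 7) from each suit; suits with fewer than 7 contribute all they have.
Σ min(cᵢ, 7) = 2 + 7 + 6 + 7 + 7 + 4 = 33.
Draw number 33 + 1 = 34 must push one box to 8.

34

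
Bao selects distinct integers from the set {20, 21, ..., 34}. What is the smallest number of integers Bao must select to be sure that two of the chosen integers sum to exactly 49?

11

A set avoiding the sum 49 can contain at most one of each pair {x, 49−x}, plus the 5 elements whose complement lies outside the range.
The integers 25, …, 34 (10 of them) are such a set: any two sum to at least 25+26 = 51 > 49.
Any 11th integer completes one of the 5 pairs, so 11 choices force a sum of 49.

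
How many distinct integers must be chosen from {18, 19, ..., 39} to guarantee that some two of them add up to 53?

A set avoiding the sum 53 can contain at most one of each pair {x, 53−x}, plus the 4 elements whose complement lies outside the range.
The integers 27, …, 39 (13 of them) are such a set: any two sum to at least 27+28 = 55 > 53.
Any 14th integer completes one of the 9 pairs, so 14 choices force a sum of 53.

14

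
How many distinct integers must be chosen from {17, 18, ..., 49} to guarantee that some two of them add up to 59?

21

Two chosen integers sum to 59 exactly when both halves of some pair {x, 59−x} with 17 ≤ x ≤ 59−x ≤ 42 are chosen — 13 such pairs.
The remaining 7 elements (those with no distinct partner in range) can never complete a 59-sum, so the worst case takes all of them and one from each pair: 7 + 13 = 20.
The 21st integer has to be the second member of some pair, so 20 + 1 = 21.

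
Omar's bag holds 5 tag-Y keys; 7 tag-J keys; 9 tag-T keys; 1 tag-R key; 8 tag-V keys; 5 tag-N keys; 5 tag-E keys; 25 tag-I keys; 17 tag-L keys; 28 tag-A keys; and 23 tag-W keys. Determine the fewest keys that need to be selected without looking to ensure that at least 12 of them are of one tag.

85

The 11 tags are the holes; the keys drawn are the pigeons.
To avoid 12 of any one tag, the worst case takes at most 11 of each tag, or every key of a tag that has fewer than 11.
That gives 5 + 7 + 9 + 1 + 8 + 5 + 5 + 11 + 11 + 11 + 11 = 84 keys with no tag reaching 12.
The next key forces some tag to 12, so 84 + 1 = 85.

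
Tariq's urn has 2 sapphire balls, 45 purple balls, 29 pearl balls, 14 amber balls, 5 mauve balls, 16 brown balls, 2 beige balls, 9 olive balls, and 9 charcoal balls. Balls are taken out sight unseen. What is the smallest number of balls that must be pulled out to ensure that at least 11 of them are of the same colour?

68

An adversary could hand out at most 10 balls per colour (5 colours run out sooner): 2 + 10 + 10 + 10 + 5 + 10 + 2 + 9 + 9 = 67 balls and still no colour has 11.
Pigeonhole: one more ball lands in a colour already at 10, so 68 draws are enough and 67 are not.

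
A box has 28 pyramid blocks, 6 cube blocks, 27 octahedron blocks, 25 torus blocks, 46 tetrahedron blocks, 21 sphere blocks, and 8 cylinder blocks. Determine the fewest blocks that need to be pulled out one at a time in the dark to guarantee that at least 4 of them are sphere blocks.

144

In the worst case for collecting sphere blocks, every non-sphere block comes out first.
There are 28 + 6 + 27 + 25 + 46 + 8 = 140 non-sphere blocks altogether.
After those, each further block must be sphere, so 140 + 4 = 144 draws guarantee 4 sphere blocks.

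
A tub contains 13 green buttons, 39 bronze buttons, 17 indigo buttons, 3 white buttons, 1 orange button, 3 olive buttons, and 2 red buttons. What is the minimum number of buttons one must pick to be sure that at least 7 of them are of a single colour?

By pigeonhole, the 7 colours are the holes; the buttons drawn are the pigeons.
To avoid 7 of any one colour, the worst case takes at most 6 of each colour, or every button of a colour that has fewer than 6.
That gives 6 + 6 + 6 + 3 + 1 + 3 + 2 = 27 buttons with no colour reaching 7.
The next button forces some colour to 7, so 27 + 1 = 28.

28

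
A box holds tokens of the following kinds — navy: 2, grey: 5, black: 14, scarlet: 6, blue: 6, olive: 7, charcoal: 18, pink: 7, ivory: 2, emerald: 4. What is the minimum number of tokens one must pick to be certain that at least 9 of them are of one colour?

56

An adversary could hand out at most 8 tokens per colour (8 colours run out sooner): 2 + 5 + 8 + 6 + 6 + 7 + 8 + 7 + 2 + 4 = 55 tokens and still no colour has 9.
One more token lands in a colour already at 8, so 56 draws are enough and 55 are not.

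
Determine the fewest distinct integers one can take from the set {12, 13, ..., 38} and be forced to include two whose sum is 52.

Two chosen integers sum to 52 exactly when both halves of some pair {x, 52−x} with 14 ≤ x ≤ 52−x ≤ 38 are chosen — 12 such pairs.
The remaining 3 elements (those with no distinct partner in range) can never complete a 52-sum, so the worst case takes all of them and one from each pair: 3 + 12 = 15.
The 16th integer has to be the second member of some pair, so 15 + 1 = 16.

16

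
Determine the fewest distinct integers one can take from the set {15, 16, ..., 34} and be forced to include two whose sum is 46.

13

Two chosen integers sum to 46 exactly when both halves of some pair {x, 46−x} with 15 ≤ x ≤ 46−x ≤ 31 are chosen — 8 such pairs.
The remaining 4 elements (those with no distinct partner in range) can never complete a 46-sum, so the worst case takes all of them and one from each pair: 4 + 8 = 12.
The 13th integer has to be the second member of some pair, so 12 + 1 = 13.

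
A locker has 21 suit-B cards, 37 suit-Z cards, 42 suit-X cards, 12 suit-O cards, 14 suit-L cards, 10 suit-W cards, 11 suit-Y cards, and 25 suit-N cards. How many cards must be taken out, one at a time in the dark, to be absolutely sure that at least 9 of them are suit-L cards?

167

In the worst case for collecting suit-L cards, every non-suit-L card comes out first.
There are 21 + 37 + 42 + 12 + 10 + 11 + 25 = 158 non-suit-L cards altogether.
After those, each further card must be suit-L, so 158 + 9 = 167 draws guarantee 9 suit-L cards.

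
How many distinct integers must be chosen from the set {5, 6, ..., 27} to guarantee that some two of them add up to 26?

Group the elements by complementary pair {x, 26−x}: {5,21}, {6,20}, {7,19}, …, giving 8 two-element pairs, the single value 13 (it cannot pair with itself since the integers are distinct), and 6 integers whose partner 26−x falls outside [5,27].
By the pigeonhole principle, treating each of those 15 groups as a pigeonhole, one can pick one integer per group — 15 integers — with no two summing to 26.
The 16th integer lands in an occupied pair, forcing a sum of 26.

16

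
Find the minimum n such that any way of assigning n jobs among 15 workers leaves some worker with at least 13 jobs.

181

With 180 jobs one could put exactly 12 in each of the 15 workers, and no worker would reach 13.
Pigeonhole: one more job must land in a worker that already has 12, giving it 13.
So 15 × 12 + 1 = 181 jobs are required.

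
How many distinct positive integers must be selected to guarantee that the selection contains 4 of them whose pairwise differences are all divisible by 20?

61

Integers whose pairwise differences are multiples of 20 are exactly those sharing a remainder mod 20. By pigeonhole, the 20 residue classes mod 20 are the pigeonholes.
With 60 integers one could put 3 in each residue class and have no class reach 4.
The 61st integer pushes some class to 4, so 20·3 + 1 = 61.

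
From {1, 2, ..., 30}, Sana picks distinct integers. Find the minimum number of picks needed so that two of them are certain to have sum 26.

19

Group the elements by complementary pair {x, 26−x}: {1,25}, {2,24}, {3,23}, …, giving 12 two-element pairs, the single value 13 (it cannot pair with itself since the integers are distinct), and 5 integers whose partner 26−x falls outside [1,30].
By the pigeonhole principle, treating each of those 18 groups as a pigeonhole, one can pick one integer per group — 18 integers — with no two summing to 26.
The 19th integer lands in an occupied pair, forcing a sum of 26.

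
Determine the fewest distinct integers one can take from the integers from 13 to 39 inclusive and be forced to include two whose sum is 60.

19

Group the elements by complementary pair {x, 60−x}: {21,39}, {22,38}, {23,37}, …, giving 9 two-element pairs, the single value 30 (it cannot pair with itself since the integers are distinct), and 8 integers whose partner 60−x falls outside [13,39].
By the pigeonhole principle, treating each of those 18 groups as a pigeonhole, one can pick one integer per group — 18 integers — with no two summing to 60.
The 19th integer lands in an occupied pair, forcing a sum of 60.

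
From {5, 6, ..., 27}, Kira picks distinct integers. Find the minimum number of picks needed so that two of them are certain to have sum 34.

Two chosen integers sum to 34 exactly when both halves of some pair {x, 34−x} with 7 ≤ x ≤ 34−x ≤ 27 are chosen — 10 such pairs.
The remaining 3 elements (those with no distinct partner in range) can never complete a 34-sum, so the worst case takes all of them and one from each pair: 3 + 10 = 13.
The 14th integer has to be the second member of some pair, so 13 + 1 = 14.

14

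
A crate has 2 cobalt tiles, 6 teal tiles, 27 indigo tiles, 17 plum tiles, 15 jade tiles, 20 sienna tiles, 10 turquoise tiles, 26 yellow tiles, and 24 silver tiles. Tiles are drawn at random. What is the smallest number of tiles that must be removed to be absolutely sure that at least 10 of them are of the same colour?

Pigeonhole: put each drawn tile into a box by colour. The largest draw with every box below 10 takes min(count, 9) from each colour; colours with fewer than 9 contribute all they have.
Σ min(cᵢ, 9) = 2 + 6 + 9 + 9 + 9 + 9 + 9 + 9 + 9 = 71.
Draw number 71 + 1 = 72 must push one box to 10.

72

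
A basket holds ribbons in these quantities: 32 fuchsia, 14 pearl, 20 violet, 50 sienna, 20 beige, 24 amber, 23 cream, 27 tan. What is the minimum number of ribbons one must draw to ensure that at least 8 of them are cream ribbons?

In the worst case for collecting cream ribbons, every non-cream ribbon comes out first.
There are 32 + 14 + 20 + 50 + 20 + 24 + 27 = 187 non-cream ribbons altogether.
After those, each further ribbon must be cream, so 187 + 8 = 195 draws guarantee 8 cream ribbons.

195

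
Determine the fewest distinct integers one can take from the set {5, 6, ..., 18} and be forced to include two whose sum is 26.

Group the elements by complementary pair {x, 26−x}: {8,18}, {9,17}, {10,16}, …, giving 5 two-element pairs, the single value 13 (it cannot pair with itself since the integers are distinct), and 3 integers whose partner 26−x falls outside [5,18].
Treating each of those 9 groups as a pigeonhole, one can pick one integer per group — 9 integers — with no two summing to 26.
The 10th integer lands in an occupied pair, forcing a sum of 26.

10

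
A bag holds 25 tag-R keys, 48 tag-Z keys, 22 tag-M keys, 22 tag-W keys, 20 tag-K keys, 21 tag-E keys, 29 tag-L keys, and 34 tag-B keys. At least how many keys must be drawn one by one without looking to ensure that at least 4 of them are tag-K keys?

205

In the worst case for collecting tag-K keys, every non-tag-K key comes out first.
There are 25 + 48 + 22 + 22 + 21 + 29 + 34 = 201 non-tag-K keys altogether.
After those, each further key must be tag-K, so 201 + 4 = 205 draws guarantee 4 tag-K keys.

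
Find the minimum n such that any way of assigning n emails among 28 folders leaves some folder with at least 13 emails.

337

With 336 emails one could put exactly 12 in each of the 28 folders, and no folder would reach 13.
By pigeonhole, one more email must land in a folder that already has 12, giving it 13.
So 28 × 12 + 1 = 337 emails are required.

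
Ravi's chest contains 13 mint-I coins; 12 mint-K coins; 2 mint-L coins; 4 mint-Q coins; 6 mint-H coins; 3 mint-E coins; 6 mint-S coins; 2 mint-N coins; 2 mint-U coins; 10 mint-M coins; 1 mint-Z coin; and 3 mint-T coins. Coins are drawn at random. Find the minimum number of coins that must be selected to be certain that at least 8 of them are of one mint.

Put each drawn coin into a box by mint. The largest draw with every box below 8 takes min(count, 7) from each mint; mints with fewer than 7 contribute all they have.
Σ min(cᵢ, 7) = 7 + 7 + 2 + 4 + 6 + 3 + 6 + 2 + 2 + 7 + 1 + 3 = 50.
Draw number 50 + 1 = 51 must push one box to 8.

51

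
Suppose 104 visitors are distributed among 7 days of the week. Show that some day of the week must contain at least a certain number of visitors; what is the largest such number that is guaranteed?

15

The 7 days of the week are the holes and the 104 visitors are the pigeons.
If every day of the week held at most 14 visitors, the total would be at most 7 × 14 = 98, which is less than 104.
So some day of the week holds at least ⌈104/7⌉ = 15 visitors.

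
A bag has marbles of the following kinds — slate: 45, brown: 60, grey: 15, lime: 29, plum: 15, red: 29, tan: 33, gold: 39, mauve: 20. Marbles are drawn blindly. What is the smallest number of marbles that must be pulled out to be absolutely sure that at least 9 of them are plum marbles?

In the worst case for collecting plum marbles, every non-plum marble comes out first.
There are 45 + 60 + 15 + 29 + 29 + 33 + 39 + 20 = 270 non-plum marbles altogether.
After those, each further marble must be plum, so 270 + 9 = 279 draws guarantee 9 plum marbles.

279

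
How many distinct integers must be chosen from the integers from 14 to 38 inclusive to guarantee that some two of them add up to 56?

16

Two chosen integers sum to 56 exactly when both halves of some pair {x, 56−x} with 18 ≤ x ≤ 56−x ≤ 38 are chosen — 10 such pairs.
The remaining 5 elements (those with no distinct partner in range) can never complete a 56-sum, so the worst case takes all of them and one from each pair: 5 + 10 = 15.
By pigeonhole, the 16th integer has to be the second member of some pair, so 15 + 1 = 16.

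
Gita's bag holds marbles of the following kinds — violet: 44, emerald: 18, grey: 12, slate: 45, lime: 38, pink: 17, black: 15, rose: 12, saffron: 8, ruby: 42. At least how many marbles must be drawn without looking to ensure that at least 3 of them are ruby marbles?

212

In the worst case for collecting ruby marbles, every non-ruby marble comes out first.
There are 44 + 18 + 12 + 45 + 38 + 17 + 15 + 12 + 8 = 209 non-ruby marbles altogether.
After those, each further marble must be ruby, so 209 + 3 = 212 draws guarantee 3 ruby marbles.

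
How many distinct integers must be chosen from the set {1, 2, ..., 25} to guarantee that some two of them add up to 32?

17

Two chosen integers sum to 32 exactly when both halves of some pair {x, 32−x} with 7 ≤ x ≤ 32−x ≤ 25 are chosen — 9 such pairs.
The remaining 7 elements (those with no distinct partner in range) can never complete a 32-sum, so the worst case takes all of them and one from each pair: 7 + 9 = 16.
By the pigeonhole principle, the 17th integer has to be the second member of some pair, so 16 + 1 = 17.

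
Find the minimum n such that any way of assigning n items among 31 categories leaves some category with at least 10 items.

280

With 279 items one could put exactly 9 in each of the 31 categories, and no category would reach 10.
One more item must land in a category that already has 9, giving it 10.
So 31 × 9 + 1 = 280 items are required.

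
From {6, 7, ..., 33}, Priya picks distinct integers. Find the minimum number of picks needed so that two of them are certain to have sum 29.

A set avoiding the sum 29 can contain at most one of each pair {x, 29−x}, plus the 10 elements whose complement lies outside the range.
The integers 15, …, 33 (19 of them) are such a set: any two sum to at least 15+16 = 31 > 29.
Pigeonhole: any 20th integer completes one of the 9 pairs, so 20 choices force a sum of 29.

20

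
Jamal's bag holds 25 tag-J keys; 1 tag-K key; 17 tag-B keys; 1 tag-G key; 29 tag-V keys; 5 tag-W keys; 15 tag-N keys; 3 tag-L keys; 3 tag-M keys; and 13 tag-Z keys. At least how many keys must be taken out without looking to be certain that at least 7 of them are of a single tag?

44

By the pigeonhole principle, put each drawn key into a box by tag. The largest draw with every box below 7 takes min(count, 6) from each tag; tags with fewer than 6 contribute all they have.
Σ min(cᵢ, 6) = 6 + 1 + 6 + 1 + 6 + 5 + 6 + 3 + 3 + 6 = 43.
Draw number 43 + 1 = 44 must push one box to 7.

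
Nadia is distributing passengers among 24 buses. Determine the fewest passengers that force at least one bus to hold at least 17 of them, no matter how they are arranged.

385

With 384 passengers one could put exactly 16 in each of the 24 buses, and no bus would reach 17.
By pigeonhole, one more passenger must land in a bus that already has 16, giving it 17.
So 24 × 16 + 1 = 385 passengers are required.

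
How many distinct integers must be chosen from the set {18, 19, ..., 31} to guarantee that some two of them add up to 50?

Group the elements by complementary pair {x, 50−x}: {19,31}, {20,30}, {21,29}, …, giving 6 two-element pairs, the single value 25 (it cannot pair with itself since the integers are distinct), and 1 integer whose partner 50−x falls outside [18,31].
By the pigeonhole principle, treating each of those 8 groups as a pigeonhole, one can pick one integer per group — 8 integers — with no two summing to 50.
The 9th integer lands in an occupied pair, forcing a sum of 50.

9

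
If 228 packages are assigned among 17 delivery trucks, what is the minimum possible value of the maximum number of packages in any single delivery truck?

14

The 17 delivery trucks are the holes and the 228 packages are the pigeons.
If every delivery truck held at most 13 packages, the total would be at most 17 × 13 = 221, which is less than 228.
So some delivery truck holds at least ⌈228/17⌉ = 14 packages.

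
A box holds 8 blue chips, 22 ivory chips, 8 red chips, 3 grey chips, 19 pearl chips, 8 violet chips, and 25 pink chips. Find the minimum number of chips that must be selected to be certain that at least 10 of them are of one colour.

The 7 colours are the holes; the chips drawn are the pigeons.
To avoid 10 of any one colour, the worst case takes at most 9 of each colour, or every chip of a colour that has fewer than 9.
That gives 8 + 9 + 8 + 3 + 9 + 8 + 9 = 54 chips with no colour reaching 10.
The next chip forces some colour to 10, so 54 + 1 = 55.

55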